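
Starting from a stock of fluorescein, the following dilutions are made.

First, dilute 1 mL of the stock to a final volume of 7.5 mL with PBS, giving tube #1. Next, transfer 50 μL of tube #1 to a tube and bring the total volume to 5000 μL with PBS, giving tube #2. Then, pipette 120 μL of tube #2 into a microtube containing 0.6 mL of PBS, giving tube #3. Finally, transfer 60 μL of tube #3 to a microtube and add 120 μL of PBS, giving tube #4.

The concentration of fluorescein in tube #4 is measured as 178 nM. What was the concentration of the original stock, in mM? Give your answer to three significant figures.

2.40 mM

Step 1: 1 mL brought to 7.5 mL → factor 7.5/1 = 7.5
Step 2: 50 μL brought to 5000 μL → factor 5000/50 = 100
Step 3: 120 μL + 0.6 mL = 720 μL total → factor 720/120 = 6
Step 4: 60 μL + 120 μL = 180 μL total → factor 180/60 = 3
Overall dilution factor = 7.5 × 100 × 6 × 3 = 13500
Stock = 178 nM × 13500 = 2.403 × 10^6 nM = 2.40 mM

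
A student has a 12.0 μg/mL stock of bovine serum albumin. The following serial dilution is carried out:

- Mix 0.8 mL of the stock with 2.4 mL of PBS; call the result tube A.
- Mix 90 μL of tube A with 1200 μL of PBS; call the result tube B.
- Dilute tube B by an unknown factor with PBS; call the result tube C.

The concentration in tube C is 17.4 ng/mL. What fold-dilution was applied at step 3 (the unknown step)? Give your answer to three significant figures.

12.0-fold

Step 1: 0.8 mL + 2.4 mL = 3.2 mL total → factor 3.2/0.8 = 4
Step 2: 90 μL + 1200 μL = 1290 μL total → factor 1290/90 = 14.333
Step 3: unknown factor x
Product of known-step factors = 57.333
Overall factor = 12.0 μg/mL / (17.4 ng/mL) = 689.66
x = 689.66 / 57.333 = 12.0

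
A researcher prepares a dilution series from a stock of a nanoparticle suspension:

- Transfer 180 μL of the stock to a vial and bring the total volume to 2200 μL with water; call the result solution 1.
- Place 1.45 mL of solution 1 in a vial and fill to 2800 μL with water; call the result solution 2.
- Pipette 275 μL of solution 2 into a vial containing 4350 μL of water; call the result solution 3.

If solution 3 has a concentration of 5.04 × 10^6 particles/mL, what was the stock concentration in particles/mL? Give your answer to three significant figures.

2.00 × 10^9 particles/mL

Step 1: 180 μL brought to 2200 μL → factor 2200/180 = 12.222
Step 2: 1.45 mL brought to 2800 μL → factor 2.8/1.45 = 1.931
Step 3: 275 μL + 4350 μL = 4625 μL total → factor 4625/275 = 16.818
Overall dilution factor = 12.222 × 1.931 × 16.818 = 396.93
Stock = 5.04 × 10^6 particles/mL × 396.93 = 2.00 × 10^9 particles/mL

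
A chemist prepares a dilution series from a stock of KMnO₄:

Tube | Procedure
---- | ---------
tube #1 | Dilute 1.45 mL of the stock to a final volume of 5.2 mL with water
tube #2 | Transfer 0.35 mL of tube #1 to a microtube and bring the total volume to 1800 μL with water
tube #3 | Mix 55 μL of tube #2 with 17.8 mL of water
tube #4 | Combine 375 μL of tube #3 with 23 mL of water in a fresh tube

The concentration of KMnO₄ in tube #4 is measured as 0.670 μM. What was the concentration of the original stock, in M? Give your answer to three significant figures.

Step 1: 1.45 mL brought to 5.2 mL → factor 5.2/1.45 = 3.5862
Step 2: 0.35 mL brought to 1800 μL → factor 1.8/0.35 = 5.1429
Step 3: 55 μL + 17.8 mL = 17855 μL total → factor 17855/55 = 324.64
Step 4: 375 μL + 23 mL = 23375 μL total → factor 23375/375 = 62.333
Overall dilution factor = 3.5862 × 5.1429 × 324.64 × 62.333 = 3.7321 × 10^5
Stock = 0.670 μM × 3.7321 × 10^5 = 2.501 × 10^5 μM = 0.250 M

0.250 M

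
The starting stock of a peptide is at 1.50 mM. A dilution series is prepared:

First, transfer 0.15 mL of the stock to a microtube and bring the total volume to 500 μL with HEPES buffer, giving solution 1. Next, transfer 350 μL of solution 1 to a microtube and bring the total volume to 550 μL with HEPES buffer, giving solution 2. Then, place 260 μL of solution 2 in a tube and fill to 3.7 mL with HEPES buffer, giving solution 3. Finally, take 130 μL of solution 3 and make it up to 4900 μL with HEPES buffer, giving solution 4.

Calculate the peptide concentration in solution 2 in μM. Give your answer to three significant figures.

286 μM

Step 1: 0.15 mL brought to 500 μL → factor 0.5/0.15 = 3.3333
Step 2: 350 μL brought to 550 μL → factor 550/350 = 1.5714
Dilution factor through solution 2 = 3.3333 × 1.5714 = 5.2381
[solution 2] = 1.50 mM / 5.2381 = 0.2864 mM = 286 μM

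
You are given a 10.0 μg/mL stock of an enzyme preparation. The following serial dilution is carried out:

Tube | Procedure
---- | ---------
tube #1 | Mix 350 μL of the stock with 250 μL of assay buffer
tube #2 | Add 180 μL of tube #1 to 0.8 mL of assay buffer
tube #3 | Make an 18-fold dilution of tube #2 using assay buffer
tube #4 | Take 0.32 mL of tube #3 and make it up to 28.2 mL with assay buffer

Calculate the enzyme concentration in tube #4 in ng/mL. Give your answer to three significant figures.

0.675 ng/mL

Step 1: 350 μL + 250 μL = 600 μL total → factor 600/350 = 1.7143
Step 2: 180 μL + 0.8 mL = 980 μL total → factor 980/180 = 5.4444
Step 3: 18-fold → factor 18
Step 4: 0.32 mL brought to 28.2 mL → factor 28.2/0.32 = 88.125
Dilution factor through tube #4 = 1.7143 × 5.4444 × 18 × 88.125 = 14805
[tube #4] = 10.0 μg/mL / 14805 = 0.0006754 μg/mL = 0.675 ng/mL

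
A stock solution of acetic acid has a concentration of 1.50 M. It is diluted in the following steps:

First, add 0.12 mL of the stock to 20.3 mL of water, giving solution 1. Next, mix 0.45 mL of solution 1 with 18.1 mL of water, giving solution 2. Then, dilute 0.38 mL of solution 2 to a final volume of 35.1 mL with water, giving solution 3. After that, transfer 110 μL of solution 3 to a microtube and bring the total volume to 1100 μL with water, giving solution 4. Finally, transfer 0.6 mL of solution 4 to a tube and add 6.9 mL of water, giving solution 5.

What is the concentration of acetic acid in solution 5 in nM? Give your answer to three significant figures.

Step 1: 0.12 mL + 20.3 mL = 20.42 mL total → factor 20.42/0.12 = 170.17
Step 2: 0.45 mL + 18.1 mL = 18.55 mL total → factor 18.55/0.45 = 41.222
Step 3: 0.38 mL brought to 35.1 mL → factor 35.1/0.38 = 92.368
Step 4: 110 μL brought to 1100 μL → factor 1100/110 = 10
Step 5: 0.6 mL + 6.9 mL = 7.5 mL total → factor 7.5/0.6 = 12.5
Overall dilution factor = 170.17 × 41.222 × 92.368 × 10 × 12.5 = 8.0991 × 10^7
Final = 1.50 M / 8.0991 × 10^7 = 1.852 × 10^-8 M = 18.5 nM

18.5 nM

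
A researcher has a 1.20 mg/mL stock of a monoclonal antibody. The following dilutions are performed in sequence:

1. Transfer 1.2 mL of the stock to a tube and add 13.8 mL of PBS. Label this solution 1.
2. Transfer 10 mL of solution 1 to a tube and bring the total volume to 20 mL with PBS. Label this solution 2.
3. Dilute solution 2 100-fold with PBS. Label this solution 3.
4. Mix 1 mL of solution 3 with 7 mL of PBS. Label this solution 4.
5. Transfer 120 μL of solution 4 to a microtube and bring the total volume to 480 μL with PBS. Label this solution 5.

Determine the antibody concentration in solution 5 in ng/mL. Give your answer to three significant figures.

Step 1: 1.2 mL + 13.8 mL = 15 mL total → factor 15/1.2 = 12.5
Step 2: 10 mL brought to 20 mL → factor 20/10 = 2
Step 3: 100-fold → factor 100
Step 4: 1 mL + 7 mL = 8 mL total → factor 8/1 = 8
Step 5: 120 μL brought to 480 μL → factor 480/120 = 4
Overall dilution factor = 12.5 × 2 × 100 × 8 × 4 = 80000
Final = 1.20 mg/mL / 80000 = 1.500 × 10^-5 mg/mL = 15.0 ng/mL

15.0 ng/mL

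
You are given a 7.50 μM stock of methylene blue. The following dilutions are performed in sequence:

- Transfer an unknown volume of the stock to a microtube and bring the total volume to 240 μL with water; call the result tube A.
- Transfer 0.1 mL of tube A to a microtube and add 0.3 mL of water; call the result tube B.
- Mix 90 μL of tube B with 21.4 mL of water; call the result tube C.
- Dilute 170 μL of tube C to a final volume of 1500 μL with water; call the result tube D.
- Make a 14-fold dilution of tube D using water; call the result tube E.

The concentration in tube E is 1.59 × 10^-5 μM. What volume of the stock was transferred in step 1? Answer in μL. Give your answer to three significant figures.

Step 1: v brought to 240 μL → factor = 240 μL/v
Step 2: 0.1 mL + 0.3 mL = 0.4 mL total → factor 0.4/0.1 = 4
Step 3: 90 μL + 21.4 mL = 21490 μL total → factor 21490/90 = 238.78
Step 4: 170 μL brought to 1500 μL → factor 1500/170 = 8.8235
Step 5: 14-fold → factor 14
Product of known-step factors = 1.1798 × 10^5
Overall factor = 7.50 μM / (1.59 × 10^-5 μM) = 4.717 × 10^5
Step-1 factor = 4.717 × 10^5 / 1.1798 × 10^5 = 3.998
v = 240 μL / 3.998 = 60.0 μL

60.0 μL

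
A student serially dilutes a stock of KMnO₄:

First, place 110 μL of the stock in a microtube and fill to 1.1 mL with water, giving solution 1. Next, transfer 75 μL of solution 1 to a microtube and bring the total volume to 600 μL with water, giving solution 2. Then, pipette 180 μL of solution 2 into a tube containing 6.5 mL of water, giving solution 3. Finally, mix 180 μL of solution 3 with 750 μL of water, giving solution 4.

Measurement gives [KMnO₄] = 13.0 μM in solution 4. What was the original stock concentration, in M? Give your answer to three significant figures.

0.199 M

Step 1: 110 μL brought to 1.1 mL → factor 1100/110 = 10
Step 2: 75 μL brought to 600 μL → factor 600/75 = 8
Step 3: 180 μL + 6.5 mL = 6680 μL total → factor 6680/180 = 37.111
Step 4: 180 μL + 750 μL = 930 μL total → factor 930/180 = 5.1667
Overall dilution factor = 10 × 8 × 37.111 × 5.1667 = 15339
Stock = 13.0 μM × 15339 = 1.994 × 10^5 μM = 0.199 M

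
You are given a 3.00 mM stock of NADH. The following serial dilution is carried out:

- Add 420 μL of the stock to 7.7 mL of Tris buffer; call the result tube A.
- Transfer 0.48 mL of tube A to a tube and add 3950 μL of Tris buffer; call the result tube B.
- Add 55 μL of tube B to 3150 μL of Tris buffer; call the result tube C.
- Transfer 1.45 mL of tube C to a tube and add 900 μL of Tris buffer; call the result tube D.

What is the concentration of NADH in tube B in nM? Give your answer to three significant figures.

Step 1: 420 μL + 7.7 mL = 8120 μL total → factor 8120/420 = 19.333
Step 2: 0.48 mL + 3950 μL = 4.43 mL total → factor 4.43/0.48 = 9.2292
Dilution factor through tube B = 19.333 × 9.2292 = 178.43
[tube B] = 3.00 mM / 178.43 = 0.01681 mM = 1.68 × 10^4 nM

1.68 × 10^4 nM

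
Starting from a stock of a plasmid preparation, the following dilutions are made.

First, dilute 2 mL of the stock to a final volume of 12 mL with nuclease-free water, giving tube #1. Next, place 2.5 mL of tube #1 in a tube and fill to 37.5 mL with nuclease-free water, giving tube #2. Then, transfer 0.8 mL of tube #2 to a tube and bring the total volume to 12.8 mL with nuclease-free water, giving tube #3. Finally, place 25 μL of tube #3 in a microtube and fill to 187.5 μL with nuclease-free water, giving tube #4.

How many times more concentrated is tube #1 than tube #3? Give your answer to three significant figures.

240

Step 1: 2 mL brought to 12 mL → factor 12/2 = 6
Step 2: 2.5 mL brought to 37.5 mL → factor 37.5/2.5 = 15
Step 3: 0.8 mL brought to 12.8 mL → factor 12.8/0.8 = 16
Dilution factor to tube #1 = 6; to tube #3 = 1440
[tube #1]/[tube #3] = (factor to tube #3)/(factor to tube #1) = 1440/6 = 240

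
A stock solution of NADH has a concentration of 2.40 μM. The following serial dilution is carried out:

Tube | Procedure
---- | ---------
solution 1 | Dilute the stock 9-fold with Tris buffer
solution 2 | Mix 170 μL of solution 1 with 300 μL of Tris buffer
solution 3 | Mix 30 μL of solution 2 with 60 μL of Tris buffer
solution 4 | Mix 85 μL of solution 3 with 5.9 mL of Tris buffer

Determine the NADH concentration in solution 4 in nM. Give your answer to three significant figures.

Step 1: 9-fold → factor 9
Step 2: 170 μL + 300 μL = 470 μL total → factor 470/170 = 2.7647
Step 3: 30 μL + 60 μL = 90 μL total → factor 90/30 = 3
Step 4: 85 μL + 5.9 mL = 5985 μL total → factor 5985/85 = 70.412
Overall dilution factor = 9 × 2.7647 × 3 × 70.412 = 5256
Final = 2.40 μM / 5256 = 0.0004566 μM = 0.457 nM

0.457 nM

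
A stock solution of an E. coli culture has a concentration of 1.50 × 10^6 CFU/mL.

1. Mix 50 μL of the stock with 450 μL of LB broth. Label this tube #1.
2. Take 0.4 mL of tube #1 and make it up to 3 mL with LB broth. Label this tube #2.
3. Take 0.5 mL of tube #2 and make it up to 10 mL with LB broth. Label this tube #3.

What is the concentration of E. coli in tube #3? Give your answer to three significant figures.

1.00 × 10^3 CFU/mL

Step 1: 50 μL + 450 μL = 500 μL total → factor 500/50 = 10
Step 2: 0.4 mL brought to 3 mL → factor 3/0.4 = 7.5
Step 3: 0.5 mL brought to 10 mL → factor 10/0.5 = 20
Overall dilution factor = 10 × 7.5 × 20 = 1500
Final = 1.50 × 10^6 CFU/mL / 1500 = 1.00 × 10^3 CFU/mL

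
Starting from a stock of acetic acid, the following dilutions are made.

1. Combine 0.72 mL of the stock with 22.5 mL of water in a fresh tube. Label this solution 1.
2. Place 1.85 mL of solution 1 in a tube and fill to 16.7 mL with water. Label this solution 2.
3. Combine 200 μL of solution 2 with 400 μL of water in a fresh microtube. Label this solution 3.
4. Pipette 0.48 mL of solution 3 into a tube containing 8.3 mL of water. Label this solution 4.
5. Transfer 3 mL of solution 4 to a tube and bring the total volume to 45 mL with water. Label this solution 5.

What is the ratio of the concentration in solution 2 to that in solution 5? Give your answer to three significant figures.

823

Step 1: 0.72 mL + 22.5 mL = 23.22 mL total → factor 23.22/0.72 = 32.25
Step 2: 1.85 mL brought to 16.7 mL → factor 16.7/1.85 = 9.027
Step 3: 200 μL + 400 μL = 600 μL total → factor 600/200 = 3
Step 4: 0.48 mL + 8.3 mL = 8.78 mL total → factor 8.78/0.48 = 18.292
Step 5: 3 mL brought to 45 mL → factor 45/3 = 15
Dilution factor to solution 2 = 291.12; to solution 5 = 2.3963 × 10^5
[solution 2]/[solution 5] = (factor to solution 5)/(factor to solution 2) = 2.3963 × 10^5/291.12 = 823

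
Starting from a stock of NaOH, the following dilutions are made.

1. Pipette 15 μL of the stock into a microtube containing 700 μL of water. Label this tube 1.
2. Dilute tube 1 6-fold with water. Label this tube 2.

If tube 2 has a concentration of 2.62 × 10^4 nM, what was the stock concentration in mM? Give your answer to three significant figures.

Step 1: 15 μL + 700 μL = 715 μL total → factor 715/15 = 47.667
Step 2: 6-fold → factor 6
Overall dilution factor = 47.667 × 6 = 286
Stock = 2.62 × 10^4 nM × 286 = 7.493 × 10^6 nM = 7.49 mM

7.49 mM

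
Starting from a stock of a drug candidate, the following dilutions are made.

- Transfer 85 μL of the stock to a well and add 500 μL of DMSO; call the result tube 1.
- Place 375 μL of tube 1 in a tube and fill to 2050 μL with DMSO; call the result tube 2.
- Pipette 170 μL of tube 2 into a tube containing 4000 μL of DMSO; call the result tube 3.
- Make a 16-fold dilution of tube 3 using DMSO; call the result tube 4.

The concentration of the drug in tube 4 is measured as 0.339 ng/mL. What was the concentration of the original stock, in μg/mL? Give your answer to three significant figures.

Step 1: 85 μL + 500 μL = 585 μL total → factor 585/85 = 6.8824
Step 2: 375 μL brought to 2050 μL → factor 2050/375 = 5.4667
Step 3: 170 μL + 4000 μL = 4170 μL total → factor 4170/170 = 24.529
Step 4: 16-fold → factor 16
Overall dilution factor = 6.8824 × 5.4667 × 24.529 × 16 = 14766
Stock = 0.339 ng/mL × 14766 = 5006 ng/mL = 5.01 μg/mL

5.01 μg/mL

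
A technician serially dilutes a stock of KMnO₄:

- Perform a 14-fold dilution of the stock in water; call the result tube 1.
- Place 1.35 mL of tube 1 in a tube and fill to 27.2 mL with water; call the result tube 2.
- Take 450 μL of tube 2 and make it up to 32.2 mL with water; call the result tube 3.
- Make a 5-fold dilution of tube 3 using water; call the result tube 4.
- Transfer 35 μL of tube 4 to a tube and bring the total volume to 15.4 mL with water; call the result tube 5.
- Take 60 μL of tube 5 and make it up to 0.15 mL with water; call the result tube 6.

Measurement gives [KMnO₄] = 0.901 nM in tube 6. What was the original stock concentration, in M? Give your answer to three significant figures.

0.100 M

Step 1: 14-fold → factor 14
Step 2: 1.35 mL brought to 27.2 mL → factor 27.2/1.35 = 20.148
Step 3: 450 μL brought to 32.2 mL → factor 32200/450 = 71.556
Step 4: 5-fold → factor 5
Step 5: 35 μL brought to 15.4 mL → factor 15400/35 = 440
Step 6: 60 μL brought to 0.15 mL → factor 150/60 = 2.5
Overall dilution factor = 14 × 20.148 × 71.556 × 5 × 440 × 2.5 = 1.1101 × 10^8
Stock = 0.901 nM × 1.1101 × 10^8 = 1.000 × 10^8 nM = 0.100 M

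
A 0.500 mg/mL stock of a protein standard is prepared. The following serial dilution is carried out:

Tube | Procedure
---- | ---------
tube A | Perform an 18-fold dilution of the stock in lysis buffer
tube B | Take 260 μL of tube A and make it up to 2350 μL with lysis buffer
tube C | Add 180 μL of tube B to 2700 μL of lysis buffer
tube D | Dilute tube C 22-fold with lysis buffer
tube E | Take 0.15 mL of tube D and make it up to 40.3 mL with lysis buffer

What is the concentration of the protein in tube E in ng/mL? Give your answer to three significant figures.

Step 1: 18-fold → factor 18
Step 2: 260 μL brought to 2350 μL → factor 2350/260 = 9.0385
Step 3: 180 μL + 2700 μL = 2880 μL total → factor 2880/180 = 16
Step 4: 22-fold → factor 22
Step 5: 0.15 mL brought to 40.3 mL → factor 40.3/0.15 = 268.67
Overall dilution factor = 18 × 9.0385 × 16 × 22 × 268.67 = 1.5386 × 10^7
Final = 0.500 mg/mL / 1.5386 × 10^7 = 3.250 × 10^-8 mg/mL = 0.0325 ng/mL

0.0325 ng/mL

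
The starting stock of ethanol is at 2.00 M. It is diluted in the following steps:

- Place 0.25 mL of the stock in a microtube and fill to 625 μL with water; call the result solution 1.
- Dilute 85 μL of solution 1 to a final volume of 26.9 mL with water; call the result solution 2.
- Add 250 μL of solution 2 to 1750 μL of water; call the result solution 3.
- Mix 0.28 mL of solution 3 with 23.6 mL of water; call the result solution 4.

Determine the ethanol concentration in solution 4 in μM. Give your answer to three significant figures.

3.71 μM

Step 1: 0.25 mL brought to 625 μL → factor 0.625/0.25 = 2.5
Step 2: 85 μL brought to 26.9 mL → factor 26900/85 = 316.47
Step 3: 250 μL + 1750 μL = 2000 μL total → factor 2000/250 = 8
Step 4: 0.28 mL + 23.6 mL = 23.88 mL total → factor 23.88/0.28 = 85.286
Overall dilution factor = 2.5 × 316.47 × 8 × 85.286 = 5.3981 × 10^5
Final = 2.00 M / 5.3981 × 10^5 = 3.705 × 10^-6 M = 3.71 μM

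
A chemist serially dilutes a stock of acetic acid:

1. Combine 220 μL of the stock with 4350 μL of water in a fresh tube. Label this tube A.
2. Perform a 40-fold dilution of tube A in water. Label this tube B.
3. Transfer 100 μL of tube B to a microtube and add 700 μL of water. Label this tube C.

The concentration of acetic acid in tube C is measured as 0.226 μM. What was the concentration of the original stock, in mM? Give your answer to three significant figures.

Step 1: 220 μL + 4350 μL = 4570 μL total → factor 4570/220 = 20.773
Step 2: 40-fold → factor 40
Step 3: 100 μL + 700 μL = 800 μL total → factor 800/100 = 8
Overall dilution factor = 20.773 × 40 × 8 = 6647.3
Stock = 0.226 μM × 6647.3 = 1502 μM = 1.50 mM

1.50 mM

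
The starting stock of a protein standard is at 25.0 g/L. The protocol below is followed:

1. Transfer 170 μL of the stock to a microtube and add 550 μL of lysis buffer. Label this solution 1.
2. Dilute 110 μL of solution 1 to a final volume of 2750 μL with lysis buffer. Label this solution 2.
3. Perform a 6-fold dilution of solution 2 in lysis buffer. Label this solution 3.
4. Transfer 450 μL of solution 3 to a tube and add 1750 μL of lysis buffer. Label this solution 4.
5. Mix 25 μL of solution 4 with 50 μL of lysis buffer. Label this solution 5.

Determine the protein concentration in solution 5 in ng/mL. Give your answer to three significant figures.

Step 1: 170 μL + 550 μL = 720 μL total → factor 720/170 = 4.2353
Step 2: 110 μL brought to 2750 μL → factor 2750/110 = 25
Step 3: 6-fold → factor 6
Step 4: 450 μL + 1750 μL = 2200 μL total → factor 2200/450 = 4.8889
Step 5: 25 μL + 50 μL = 75 μL total → factor 75/25 = 3
Overall dilution factor = 4.2353 × 25 × 6 × 4.8889 × 3 = 9317.6
Final = 25.0 g/L / 9317.6 = 0.002683 g/L = 2.68 × 10^3 ng/mL

2.68 × 10^3 ng/mL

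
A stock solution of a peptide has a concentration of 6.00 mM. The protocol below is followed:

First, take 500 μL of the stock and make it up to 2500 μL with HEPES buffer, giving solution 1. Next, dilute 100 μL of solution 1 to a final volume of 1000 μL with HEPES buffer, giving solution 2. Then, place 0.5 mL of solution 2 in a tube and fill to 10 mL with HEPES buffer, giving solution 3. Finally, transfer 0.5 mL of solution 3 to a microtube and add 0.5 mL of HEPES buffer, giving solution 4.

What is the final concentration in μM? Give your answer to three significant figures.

3.00 μM

Step 1: 500 μL brought to 2500 μL → factor 2500/500 = 5
Step 2: 100 μL brought to 1000 μL → factor 1000/100 = 10
Step 3: 0.5 mL brought to 10 mL → factor 10/0.5 = 20
Step 4: 0.5 mL + 0.5 mL = 1 mL total → factor 1/0.5 = 2
Overall dilution factor = 5 × 10 × 20 × 2 = 2000
Final = 6.00 mM / 2000 = 0.003000 mM = 3.00 μM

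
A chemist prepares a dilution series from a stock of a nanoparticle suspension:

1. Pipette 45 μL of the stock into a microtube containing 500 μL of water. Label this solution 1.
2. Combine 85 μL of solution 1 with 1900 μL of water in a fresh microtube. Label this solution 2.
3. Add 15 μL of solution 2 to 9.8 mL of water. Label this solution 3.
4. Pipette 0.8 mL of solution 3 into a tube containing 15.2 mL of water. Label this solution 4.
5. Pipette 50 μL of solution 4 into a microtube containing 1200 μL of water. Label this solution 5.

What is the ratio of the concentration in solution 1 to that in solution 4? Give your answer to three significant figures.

Step 1: 45 μL + 500 μL = 545 μL total → factor 545/45 = 12.111
Step 2: 85 μL + 1900 μL = 1985 μL total → factor 1985/85 = 23.353
Step 3: 15 μL + 9.8 mL = 9815 μL total → factor 9815/15 = 654.33
Step 4: 0.8 mL + 15.2 mL = 16 mL total → factor 16/0.8 = 20
Dilution factor to solution 1 = 12.111; to solution 4 = 3.7013 × 10^6
[solution 1]/[solution 4] = (factor to solution 4)/(factor to solution 1) = 3.7013 × 10^6/12.111 = 3.06 × 10^5

3.06 × 10^5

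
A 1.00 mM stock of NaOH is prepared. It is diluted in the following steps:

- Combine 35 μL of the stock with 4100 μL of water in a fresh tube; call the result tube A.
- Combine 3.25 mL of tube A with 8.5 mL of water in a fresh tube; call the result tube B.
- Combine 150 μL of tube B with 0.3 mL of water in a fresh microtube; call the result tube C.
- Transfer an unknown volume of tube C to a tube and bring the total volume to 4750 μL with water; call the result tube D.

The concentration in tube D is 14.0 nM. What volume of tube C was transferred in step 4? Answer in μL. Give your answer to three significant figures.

85.2 μL

Step 1: 35 μL + 4100 μL = 4135 μL total → factor 4135/35 = 118.14
Step 2: 3.25 mL + 8.5 mL = 11.75 mL total → factor 11.75/3.25 = 3.6154
Step 3: 150 μL + 0.3 mL = 450 μL total → factor 450/150 = 3
Step 4: v brought to 4750 μL → factor = 4750 μL/v
Product of known-step factors = 1281.4
Overall factor = 1.00 mM / (14.0 nM) = 71429
Step-4 factor = 71429 / 1281.4 = 55.743
v = 4750 μL / 55.743 = 85.2 μL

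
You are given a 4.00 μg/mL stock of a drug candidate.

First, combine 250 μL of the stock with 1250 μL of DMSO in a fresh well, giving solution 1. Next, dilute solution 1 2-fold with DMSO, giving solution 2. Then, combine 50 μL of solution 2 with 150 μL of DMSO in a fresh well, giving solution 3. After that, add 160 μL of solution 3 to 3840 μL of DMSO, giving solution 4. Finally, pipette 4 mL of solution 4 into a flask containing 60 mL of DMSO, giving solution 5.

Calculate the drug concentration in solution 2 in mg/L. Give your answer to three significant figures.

Step 1: 250 μL + 1250 μL = 1500 μL total → factor 1500/250 = 6
Step 2: 2-fold → factor 2
Dilution factor through solution 2 = 6 × 2 = 12
[solution 2] = 4.00 μg/mL / 12 = 0.3333 μg/mL = 0.333 mg/L

0.333 mg/L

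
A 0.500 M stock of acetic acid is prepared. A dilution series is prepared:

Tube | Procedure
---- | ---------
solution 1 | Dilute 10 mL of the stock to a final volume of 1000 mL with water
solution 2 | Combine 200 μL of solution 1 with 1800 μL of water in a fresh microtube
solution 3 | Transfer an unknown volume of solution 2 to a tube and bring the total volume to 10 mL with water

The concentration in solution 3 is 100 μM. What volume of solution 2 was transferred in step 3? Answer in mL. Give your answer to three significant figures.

Step 1: 10 mL brought to 1000 mL → factor 1000/10 = 100
Step 2: 200 μL + 1800 μL = 2000 μL total → factor 2000/200 = 10
Step 3: v brought to 10 mL → factor = 10 mL/v
Product of known-step factors = 1000
Overall factor = 0.500 M / (100 μM) = 5000
Step-3 factor = 5000 / 1000 = 5
v = 10 mL / 5 = 2.00 mL

2.00 mL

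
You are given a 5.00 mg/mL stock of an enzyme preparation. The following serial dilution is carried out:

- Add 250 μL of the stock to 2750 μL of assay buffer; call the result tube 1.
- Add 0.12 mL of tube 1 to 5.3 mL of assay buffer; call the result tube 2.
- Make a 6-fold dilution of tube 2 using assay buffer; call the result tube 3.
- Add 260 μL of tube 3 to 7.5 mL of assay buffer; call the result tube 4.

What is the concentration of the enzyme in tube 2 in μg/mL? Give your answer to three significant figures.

Step 1: 250 μL + 2750 μL = 3000 μL total → factor 3000/250 = 12
Step 2: 0.12 mL + 5.3 mL = 5.42 mL total → factor 5.42/0.12 = 45.167
Dilution factor through tube 2 = 12 × 45.167 = 542
[tube 2] = 5.00 mg/mL / 542 = 0.009225 mg/mL = 9.23 μg/mL

9.23 μg/mL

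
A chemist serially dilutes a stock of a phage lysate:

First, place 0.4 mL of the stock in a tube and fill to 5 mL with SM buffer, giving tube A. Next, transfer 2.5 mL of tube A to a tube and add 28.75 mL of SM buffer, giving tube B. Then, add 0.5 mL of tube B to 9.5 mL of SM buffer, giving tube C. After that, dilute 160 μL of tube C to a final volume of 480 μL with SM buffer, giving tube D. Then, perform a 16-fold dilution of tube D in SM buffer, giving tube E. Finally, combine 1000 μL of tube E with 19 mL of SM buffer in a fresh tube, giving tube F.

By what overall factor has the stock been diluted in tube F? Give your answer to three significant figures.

Step 1: 0.4 mL brought to 5 mL → factor 5/0.4 = 12.5
Step 2: 2.5 mL + 28.75 mL = 31.25 mL total → factor 31.25/2.5 = 12.5
Step 3: 0.5 mL + 9.5 mL = 10 mL total → factor 10/0.5 = 20
Step 4: 160 μL brought to 480 μL → factor 480/160 = 3
Step 5: 16-fold → factor 16
Step 6: 1000 μL + 19 mL = 20000 μL total → factor 20000/1000 = 20
Overall dilution factor = 12.5 × 12.5 × 20 × 3 × 16 × 20 = 3 × 10^6

3.00 × 10^6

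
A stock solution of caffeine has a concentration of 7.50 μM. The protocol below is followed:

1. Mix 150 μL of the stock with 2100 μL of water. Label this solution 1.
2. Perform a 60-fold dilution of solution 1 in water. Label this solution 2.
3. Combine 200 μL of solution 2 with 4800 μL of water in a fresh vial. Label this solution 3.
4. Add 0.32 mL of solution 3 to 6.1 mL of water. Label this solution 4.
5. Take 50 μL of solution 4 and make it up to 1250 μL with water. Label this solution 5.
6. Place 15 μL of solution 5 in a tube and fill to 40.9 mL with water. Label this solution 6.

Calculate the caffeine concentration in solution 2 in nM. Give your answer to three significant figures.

Step 1: 150 μL + 2100 μL = 2250 μL total → factor 2250/150 = 15
Step 2: 60-fold → factor 60
Dilution factor through solution 2 = 15 × 60 = 900
[solution 2] = 7.50 μM / 900 = 0.008333 μM = 8.33 nM

8.33 nM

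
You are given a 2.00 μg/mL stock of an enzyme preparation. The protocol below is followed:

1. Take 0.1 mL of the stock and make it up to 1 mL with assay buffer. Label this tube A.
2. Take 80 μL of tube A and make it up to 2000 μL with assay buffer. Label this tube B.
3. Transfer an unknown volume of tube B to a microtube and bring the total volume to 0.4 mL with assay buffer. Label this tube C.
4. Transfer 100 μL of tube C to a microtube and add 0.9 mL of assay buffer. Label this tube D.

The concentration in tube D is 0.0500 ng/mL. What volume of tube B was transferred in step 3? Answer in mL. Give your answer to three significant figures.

Step 1: 0.1 mL brought to 1 mL → factor 1/0.1 = 10
Step 2: 80 μL brought to 2000 μL → factor 2000/80 = 25
Step 3: v brought to 0.4 mL → factor = 0.4 mL/v
Step 4: 100 μL + 0.9 mL = 1000 μL total → factor 1000/100 = 10
Product of known-step factors = 2500
Overall factor = 2.00 μg/mL / (0.0500 ng/mL) = 40000
Step-3 factor = 40000 / 2500 = 16
v = 0.4 mL / 16 = 0.0250 mL

0.0250 mL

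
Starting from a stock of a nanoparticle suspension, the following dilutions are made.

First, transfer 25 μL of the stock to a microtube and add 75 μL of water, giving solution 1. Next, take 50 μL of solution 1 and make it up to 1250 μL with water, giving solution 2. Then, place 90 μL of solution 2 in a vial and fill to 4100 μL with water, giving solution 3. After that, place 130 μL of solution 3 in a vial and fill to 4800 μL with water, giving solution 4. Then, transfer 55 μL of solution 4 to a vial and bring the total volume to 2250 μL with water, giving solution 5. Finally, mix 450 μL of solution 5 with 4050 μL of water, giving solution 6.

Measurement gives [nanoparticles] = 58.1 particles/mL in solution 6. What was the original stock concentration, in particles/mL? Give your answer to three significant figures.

Step 1: 25 μL + 75 μL = 100 μL total → factor 100/25 = 4
Step 2: 50 μL brought to 1250 μL → factor 1250/50 = 25
Step 3: 90 μL brought to 4100 μL → factor 4100/90 = 45.556
Step 4: 130 μL brought to 4800 μL → factor 4800/130 = 36.923
Step 5: 55 μL brought to 2250 μL → factor 2250/55 = 40.909
Step 6: 450 μL + 4050 μL = 4500 μL total → factor 4500/450 = 10
Overall dilution factor = 4 × 25 × 45.556 × 36.923 × 40.909 × 10 = 6.8811 × 10^7
Stock = 58.1 particles/mL × 6.8811 × 10^7 = 4.00 × 10^9 particles/mL

4.00 × 10^9 particles/mL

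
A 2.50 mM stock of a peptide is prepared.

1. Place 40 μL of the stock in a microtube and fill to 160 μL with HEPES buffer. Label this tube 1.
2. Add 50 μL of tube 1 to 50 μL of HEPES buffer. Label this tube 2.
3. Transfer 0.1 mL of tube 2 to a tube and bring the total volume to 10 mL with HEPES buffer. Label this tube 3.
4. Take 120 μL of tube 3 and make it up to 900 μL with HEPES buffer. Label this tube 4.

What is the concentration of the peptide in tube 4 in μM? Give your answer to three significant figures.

0.417 μM

Step 1: 40 μL brought to 160 μL → factor 160/40 = 4
Step 2: 50 μL + 50 μL = 100 μL total → factor 100/50 = 2
Step 3: 0.1 mL brought to 10 mL → factor 10/0.1 = 100
Step 4: 120 μL brought to 900 μL → factor 900/120 = 7.5
Overall dilution factor = 4 × 2 × 100 × 7.5 = 6000
Final = 2.50 mM / 6000 = 0.0004167 mM = 0.417 μM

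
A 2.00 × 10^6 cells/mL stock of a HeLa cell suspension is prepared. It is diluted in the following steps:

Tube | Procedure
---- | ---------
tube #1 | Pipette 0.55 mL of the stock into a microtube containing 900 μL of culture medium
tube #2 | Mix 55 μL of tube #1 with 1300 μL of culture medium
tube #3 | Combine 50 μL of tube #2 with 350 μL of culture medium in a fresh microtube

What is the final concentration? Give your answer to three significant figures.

3.85 × 10^3 cells/mL

Step 1: 0.55 mL + 900 μL = 1.45 mL total → factor 1.45/0.55 = 2.6364
Step 2: 55 μL + 1300 μL = 1355 μL total → factor 1355/55 = 24.636
Step 3: 50 μL + 350 μL = 400 μL total → factor 400/50 = 8
Overall dilution factor = 2.6364 × 24.636 × 8 = 519.6
Final = 2.00 × 10^6 cells/mL / 519.6 = 3.85 × 10^3 cells/mL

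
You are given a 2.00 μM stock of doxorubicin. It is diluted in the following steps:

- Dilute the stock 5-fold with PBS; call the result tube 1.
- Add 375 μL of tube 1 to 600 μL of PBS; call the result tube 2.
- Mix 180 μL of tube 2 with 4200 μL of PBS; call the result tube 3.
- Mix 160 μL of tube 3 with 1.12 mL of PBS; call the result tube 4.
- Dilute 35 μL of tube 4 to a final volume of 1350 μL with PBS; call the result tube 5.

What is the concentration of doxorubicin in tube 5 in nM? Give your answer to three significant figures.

Step 1: 5-fold → factor 5
Step 2: 375 μL + 600 μL = 975 μL total → factor 975/375 = 2.6
Step 3: 180 μL + 4200 μL = 4380 μL total → factor 4380/180 = 24.333
Step 4: 160 μL + 1.12 mL = 1280 μL total → factor 1280/160 = 8
Step 5: 35 μL brought to 1350 μL → factor 1350/35 = 38.571
Overall dilution factor = 5 × 2.6 × 24.333 × 8 × 38.571 = 97611
Final = 2.00 μM / 97611 = 2.049 × 10^-5 μM = 0.0205 nM

0.0205 nM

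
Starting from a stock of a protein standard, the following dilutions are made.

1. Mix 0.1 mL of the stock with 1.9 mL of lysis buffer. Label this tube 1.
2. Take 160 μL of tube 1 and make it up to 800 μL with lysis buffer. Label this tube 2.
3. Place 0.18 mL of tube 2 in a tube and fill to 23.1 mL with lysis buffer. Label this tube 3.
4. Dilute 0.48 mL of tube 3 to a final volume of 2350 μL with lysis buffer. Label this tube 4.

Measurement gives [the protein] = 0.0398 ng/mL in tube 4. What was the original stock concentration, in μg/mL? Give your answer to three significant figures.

Step 1: 0.1 mL + 1.9 mL = 2 mL total → factor 2/0.1 = 20
Step 2: 160 μL brought to 800 μL → factor 800/160 = 5
Step 3: 0.18 mL brought to 23.1 mL → factor 23.1/0.18 = 128.33
Step 4: 0.48 mL brought to 2350 μL → factor 2.35/0.48 = 4.8958
Overall dilution factor = 20 × 5 × 128.33 × 4.8958 = 62830
Stock = 0.0398 ng/mL × 62830 = 2501 ng/mL = 2.50 μg/mL

2.50 μg/mL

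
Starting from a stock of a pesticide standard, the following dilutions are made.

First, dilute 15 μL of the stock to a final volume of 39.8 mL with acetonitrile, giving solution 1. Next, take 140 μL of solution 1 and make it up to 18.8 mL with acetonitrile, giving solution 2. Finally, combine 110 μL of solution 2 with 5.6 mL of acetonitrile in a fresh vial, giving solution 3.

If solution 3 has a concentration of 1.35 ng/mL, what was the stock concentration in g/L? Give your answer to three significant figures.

25.0 g/L

Step 1: 15 μL brought to 39.8 mL → factor 39800/15 = 2653.3
Step 2: 140 μL brought to 18.8 mL → factor 18800/140 = 134.29
Step 3: 110 μL + 5.6 mL = 5710 μL total → factor 5710/110 = 51.909
Overall dilution factor = 2653.3 × 134.29 × 51.909 = 1.8495 × 10^7
Stock = 1.35 ng/mL × 1.8495 × 10^7 = 2.497 × 10^7 ng/mL = 25.0 g/L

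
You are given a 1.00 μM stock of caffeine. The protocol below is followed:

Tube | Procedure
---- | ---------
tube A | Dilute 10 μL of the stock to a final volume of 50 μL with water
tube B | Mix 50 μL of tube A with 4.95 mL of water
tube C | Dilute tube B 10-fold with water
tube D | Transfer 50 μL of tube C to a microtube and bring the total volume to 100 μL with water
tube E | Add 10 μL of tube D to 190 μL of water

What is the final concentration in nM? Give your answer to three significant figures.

Step 1: 10 μL brought to 50 μL → factor 50/10 = 5
Step 2: 50 μL + 4.95 mL = 5000 μL total → factor 5000/50 = 100
Step 3: 10-fold → factor 10
Step 4: 50 μL brought to 100 μL → factor 100/50 = 2
Step 5: 10 μL + 190 μL = 200 μL total → factor 200/10 = 20
Overall dilution factor = 5 × 100 × 10 × 2 × 20 = 2 × 10^5
Final = 1.00 μM / 2 × 10^5 = 5.000 × 10^-6 μM = 0.00500 nM

0.00500 nM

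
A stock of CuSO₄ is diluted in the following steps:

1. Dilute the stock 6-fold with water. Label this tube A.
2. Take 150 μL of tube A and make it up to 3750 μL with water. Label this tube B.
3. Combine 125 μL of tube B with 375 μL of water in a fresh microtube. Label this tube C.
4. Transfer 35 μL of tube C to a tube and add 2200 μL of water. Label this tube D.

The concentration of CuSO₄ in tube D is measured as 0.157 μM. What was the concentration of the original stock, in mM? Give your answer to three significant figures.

6.02 mM

Step 1: 6-fold → factor 6
Step 2: 150 μL brought to 3750 μL → factor 3750/150 = 25
Step 3: 125 μL + 375 μL = 500 μL total → factor 500/125 = 4
Step 4: 35 μL + 2200 μL = 2235 μL total → factor 2235/35 = 63.857
Overall dilution factor = 6 × 25 × 4 × 63.857 = 38314
Stock = 0.157 μM × 38314 = 6015 μM = 6.02 mM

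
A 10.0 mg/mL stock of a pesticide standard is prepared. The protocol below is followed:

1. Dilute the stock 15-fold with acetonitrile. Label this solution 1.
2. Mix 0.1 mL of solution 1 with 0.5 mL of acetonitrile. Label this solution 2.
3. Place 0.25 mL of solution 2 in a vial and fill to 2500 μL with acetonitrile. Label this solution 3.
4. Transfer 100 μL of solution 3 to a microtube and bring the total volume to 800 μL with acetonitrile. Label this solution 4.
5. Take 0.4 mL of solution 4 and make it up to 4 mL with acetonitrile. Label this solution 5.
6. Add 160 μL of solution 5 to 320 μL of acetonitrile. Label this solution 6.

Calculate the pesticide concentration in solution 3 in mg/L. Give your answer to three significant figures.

11.1 mg/L

Step 1: 15-fold → factor 15
Step 2: 0.1 mL + 0.5 mL = 0.6 mL total → factor 0.6/0.1 = 6
Step 3: 0.25 mL brought to 2500 μL → factor 2.5/0.25 = 10
Dilution factor through solution 3 = 15 × 6 × 10 = 900
[solution 3] = 10.0 mg/mL / 900 = 0.01111 mg/mL = 11.1 mg/L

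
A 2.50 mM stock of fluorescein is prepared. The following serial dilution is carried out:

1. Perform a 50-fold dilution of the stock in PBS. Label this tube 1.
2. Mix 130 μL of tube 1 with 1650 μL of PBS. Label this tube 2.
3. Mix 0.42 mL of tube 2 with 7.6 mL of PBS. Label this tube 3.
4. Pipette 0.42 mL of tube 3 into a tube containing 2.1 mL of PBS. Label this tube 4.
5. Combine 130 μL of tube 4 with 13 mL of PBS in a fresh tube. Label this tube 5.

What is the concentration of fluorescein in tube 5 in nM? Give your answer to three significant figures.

0.316 nM

Step 1: 50-fold → factor 50
Step 2: 130 μL + 1650 μL = 1780 μL total → factor 1780/130 = 13.692
Step 3: 0.42 mL + 7.6 mL = 8.02 mL total → factor 8.02/0.42 = 19.095
Step 4: 0.42 mL + 2.1 mL = 2.52 mL total → factor 2.52/0.42 = 6
Step 5: 130 μL + 13 mL = 13130 μL total → factor 13130/130 = 101
Overall dilution factor = 50 × 13.692 × 19.095 × 6 × 101 = 7.9222 × 10^6
Final = 2.50 mM / 7.9222 × 10^6 = 3.156 × 10^-7 mM = 0.316 nM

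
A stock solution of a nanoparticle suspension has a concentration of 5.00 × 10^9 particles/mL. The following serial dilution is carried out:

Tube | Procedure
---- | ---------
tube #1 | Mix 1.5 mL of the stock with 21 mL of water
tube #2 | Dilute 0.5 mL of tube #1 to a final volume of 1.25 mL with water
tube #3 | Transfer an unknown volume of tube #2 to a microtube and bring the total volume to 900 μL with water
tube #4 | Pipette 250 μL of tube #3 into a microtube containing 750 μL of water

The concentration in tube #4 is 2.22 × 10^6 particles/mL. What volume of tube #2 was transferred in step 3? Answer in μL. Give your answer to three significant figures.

Step 1: 1.5 mL + 21 mL = 22.5 mL total → factor 22.5/1.5 = 15
Step 2: 0.5 mL brought to 1.25 mL → factor 1.25/0.5 = 2.5
Step 3: v brought to 900 μL → factor = 900 μL/v
Step 4: 250 μL + 750 μL = 1000 μL total → factor 1000/250 = 4
Product of known-step factors = 150
Overall factor = 5.00 × 10^9 particles/mL / (2.22 × 10^6 particles/mL) = 2252.3
Step-3 factor = 2252.3 / 150 = 15.015
v = 900 μL / 15.015 = 59.9 μL

59.9 μL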